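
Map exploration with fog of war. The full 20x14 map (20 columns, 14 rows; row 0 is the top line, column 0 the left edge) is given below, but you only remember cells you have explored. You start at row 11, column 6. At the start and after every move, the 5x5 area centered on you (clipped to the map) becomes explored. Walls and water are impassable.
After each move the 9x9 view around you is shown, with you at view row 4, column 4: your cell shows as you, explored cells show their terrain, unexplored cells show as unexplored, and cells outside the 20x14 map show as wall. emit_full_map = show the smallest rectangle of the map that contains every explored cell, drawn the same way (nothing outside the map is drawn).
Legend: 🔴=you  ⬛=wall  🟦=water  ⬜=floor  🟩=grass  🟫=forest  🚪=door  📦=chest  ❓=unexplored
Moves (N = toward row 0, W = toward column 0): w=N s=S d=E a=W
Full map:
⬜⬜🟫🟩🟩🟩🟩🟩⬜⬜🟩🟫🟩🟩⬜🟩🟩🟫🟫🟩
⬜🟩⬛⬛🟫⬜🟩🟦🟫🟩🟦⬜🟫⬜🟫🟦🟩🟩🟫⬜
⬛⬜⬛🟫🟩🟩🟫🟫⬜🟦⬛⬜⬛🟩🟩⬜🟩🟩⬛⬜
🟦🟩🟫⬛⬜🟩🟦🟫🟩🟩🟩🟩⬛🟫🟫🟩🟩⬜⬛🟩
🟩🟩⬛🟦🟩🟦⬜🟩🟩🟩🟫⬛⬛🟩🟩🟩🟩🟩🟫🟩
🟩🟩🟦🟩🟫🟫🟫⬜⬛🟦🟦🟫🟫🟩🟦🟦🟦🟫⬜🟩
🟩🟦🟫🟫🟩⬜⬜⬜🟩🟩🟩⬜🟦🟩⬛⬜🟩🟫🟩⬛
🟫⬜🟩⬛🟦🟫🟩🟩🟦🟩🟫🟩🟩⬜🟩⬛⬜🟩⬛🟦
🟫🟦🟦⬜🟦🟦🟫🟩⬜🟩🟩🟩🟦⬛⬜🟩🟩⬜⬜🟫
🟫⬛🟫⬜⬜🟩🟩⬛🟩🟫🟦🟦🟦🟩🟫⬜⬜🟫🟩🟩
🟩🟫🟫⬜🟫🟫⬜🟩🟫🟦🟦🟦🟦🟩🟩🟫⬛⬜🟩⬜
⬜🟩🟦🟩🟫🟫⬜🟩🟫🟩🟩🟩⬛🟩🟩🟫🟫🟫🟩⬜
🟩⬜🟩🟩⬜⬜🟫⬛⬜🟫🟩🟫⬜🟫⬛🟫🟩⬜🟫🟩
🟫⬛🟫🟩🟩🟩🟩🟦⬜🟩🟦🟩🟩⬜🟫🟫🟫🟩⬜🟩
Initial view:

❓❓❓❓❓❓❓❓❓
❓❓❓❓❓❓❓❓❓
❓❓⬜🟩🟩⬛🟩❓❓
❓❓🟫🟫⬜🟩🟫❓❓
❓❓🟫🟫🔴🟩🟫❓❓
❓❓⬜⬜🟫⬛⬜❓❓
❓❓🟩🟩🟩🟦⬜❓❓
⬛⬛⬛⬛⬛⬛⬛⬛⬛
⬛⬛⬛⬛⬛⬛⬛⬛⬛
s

❓❓❓❓❓❓❓❓❓
❓❓⬜🟩🟩⬛🟩❓❓
❓❓🟫🟫⬜🟩🟫❓❓
❓❓🟫🟫⬜🟩🟫❓❓
❓❓⬜⬜🔴⬛⬜❓❓
❓❓🟩🟩🟩🟦⬜❓❓
⬛⬛⬛⬛⬛⬛⬛⬛⬛
⬛⬛⬛⬛⬛⬛⬛⬛⬛
⬛⬛⬛⬛⬛⬛⬛⬛⬛

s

❓❓⬜🟩🟩⬛🟩❓❓
❓❓🟫🟫⬜🟩🟫❓❓
❓❓🟫🟫⬜🟩🟫❓❓
❓❓⬜⬜🟫⬛⬜❓❓
❓❓🟩🟩🔴🟦⬜❓❓
⬛⬛⬛⬛⬛⬛⬛⬛⬛
⬛⬛⬛⬛⬛⬛⬛⬛⬛
⬛⬛⬛⬛⬛⬛⬛⬛⬛
⬛⬛⬛⬛⬛⬛⬛⬛⬛

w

❓❓❓❓❓❓❓❓❓
❓❓⬜🟩🟩⬛🟩❓❓
❓❓🟫🟫⬜🟩🟫❓❓
❓❓🟫🟫⬜🟩🟫❓❓
❓❓⬜⬜🔴⬛⬜❓❓
❓❓🟩🟩🟩🟦⬜❓❓
⬛⬛⬛⬛⬛⬛⬛⬛⬛
⬛⬛⬛⬛⬛⬛⬛⬛⬛
⬛⬛⬛⬛⬛⬛⬛⬛⬛

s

❓❓⬜🟩🟩⬛🟩❓❓
❓❓🟫🟫⬜🟩🟫❓❓
❓❓🟫🟫⬜🟩🟫❓❓
❓❓⬜⬜🟫⬛⬜❓❓
❓❓🟩🟩🔴🟦⬜❓❓
⬛⬛⬛⬛⬛⬛⬛⬛⬛
⬛⬛⬛⬛⬛⬛⬛⬛⬛
⬛⬛⬛⬛⬛⬛⬛⬛⬛
⬛⬛⬛⬛⬛⬛⬛⬛⬛

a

❓❓❓⬜🟩🟩⬛🟩❓
❓❓❓🟫🟫⬜🟩🟫❓
❓❓🟩🟫🟫⬜🟩🟫❓
❓❓🟩⬜⬜🟫⬛⬜❓
❓❓🟩🟩🔴🟩🟦⬜❓
⬛⬛⬛⬛⬛⬛⬛⬛⬛
⬛⬛⬛⬛⬛⬛⬛⬛⬛
⬛⬛⬛⬛⬛⬛⬛⬛⬛
⬛⬛⬛⬛⬛⬛⬛⬛⬛

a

❓❓❓❓⬜🟩🟩⬛🟩
❓❓❓❓🟫🟫⬜🟩🟫
❓❓🟦🟩🟫🟫⬜🟩🟫
❓❓🟩🟩⬜⬜🟫⬛⬜
❓❓🟫🟩🔴🟩🟩🟦⬜
⬛⬛⬛⬛⬛⬛⬛⬛⬛
⬛⬛⬛⬛⬛⬛⬛⬛⬛
⬛⬛⬛⬛⬛⬛⬛⬛⬛
⬛⬛⬛⬛⬛⬛⬛⬛⬛

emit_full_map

❓❓⬜🟩🟩⬛🟩
❓❓🟫🟫⬜🟩🟫
🟦🟩🟫🟫⬜🟩🟫
🟩🟩⬜⬜🟫⬛⬜
🟫🟩🔴🟩🟩🟦⬜

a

⬛❓❓❓❓⬜🟩🟩⬛
⬛❓❓❓❓🟫🟫⬜🟩
⬛❓🟩🟦🟩🟫🟫⬜🟩
⬛❓⬜🟩🟩⬜⬜🟫⬛
⬛❓⬛🟫🔴🟩🟩🟩🟦
⬛⬛⬛⬛⬛⬛⬛⬛⬛
⬛⬛⬛⬛⬛⬛⬛⬛⬛
⬛⬛⬛⬛⬛⬛⬛⬛⬛
⬛⬛⬛⬛⬛⬛⬛⬛⬛

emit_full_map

❓❓❓⬜🟩🟩⬛🟩
❓❓❓🟫🟫⬜🟩🟫
🟩🟦🟩🟫🟫⬜🟩🟫
⬜🟩🟩⬜⬜🟫⬛⬜
⬛🟫🔴🟩🟩🟩🟦⬜


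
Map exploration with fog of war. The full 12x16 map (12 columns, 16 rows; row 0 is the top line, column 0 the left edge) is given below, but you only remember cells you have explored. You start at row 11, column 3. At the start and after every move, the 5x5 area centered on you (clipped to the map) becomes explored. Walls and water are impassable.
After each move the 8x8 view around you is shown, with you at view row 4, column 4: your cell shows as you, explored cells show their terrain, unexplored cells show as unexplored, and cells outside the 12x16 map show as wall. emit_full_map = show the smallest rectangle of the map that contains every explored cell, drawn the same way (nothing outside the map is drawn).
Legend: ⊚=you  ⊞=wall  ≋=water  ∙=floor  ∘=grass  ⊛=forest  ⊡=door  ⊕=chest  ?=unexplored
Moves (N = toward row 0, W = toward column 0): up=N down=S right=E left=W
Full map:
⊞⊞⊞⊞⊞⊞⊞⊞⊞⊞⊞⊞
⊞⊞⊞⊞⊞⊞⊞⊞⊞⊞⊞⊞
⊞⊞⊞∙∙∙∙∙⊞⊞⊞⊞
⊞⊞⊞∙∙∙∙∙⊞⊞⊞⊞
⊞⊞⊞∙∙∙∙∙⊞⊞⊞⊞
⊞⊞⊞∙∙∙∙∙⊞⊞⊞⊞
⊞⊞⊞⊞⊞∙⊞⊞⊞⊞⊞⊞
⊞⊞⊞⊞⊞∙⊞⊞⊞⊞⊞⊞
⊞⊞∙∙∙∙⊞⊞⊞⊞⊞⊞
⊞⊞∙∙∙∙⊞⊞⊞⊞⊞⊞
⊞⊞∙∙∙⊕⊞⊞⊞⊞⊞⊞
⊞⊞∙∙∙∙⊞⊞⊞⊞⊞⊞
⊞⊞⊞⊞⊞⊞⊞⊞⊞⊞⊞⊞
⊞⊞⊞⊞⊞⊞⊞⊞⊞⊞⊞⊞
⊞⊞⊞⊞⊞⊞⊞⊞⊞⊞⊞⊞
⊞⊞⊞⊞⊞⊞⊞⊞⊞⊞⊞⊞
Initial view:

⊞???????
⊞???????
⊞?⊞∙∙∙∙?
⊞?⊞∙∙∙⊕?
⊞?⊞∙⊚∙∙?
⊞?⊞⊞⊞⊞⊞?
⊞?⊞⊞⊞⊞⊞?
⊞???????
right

????????
????????
?⊞∙∙∙∙⊞?
?⊞∙∙∙⊕⊞?
?⊞∙∙⊚∙⊞?
?⊞⊞⊞⊞⊞⊞?
?⊞⊞⊞⊞⊞⊞?
????????

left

⊞???????
⊞???????
⊞?⊞∙∙∙∙⊞
⊞?⊞∙∙∙⊕⊞
⊞?⊞∙⊚∙∙⊞
⊞?⊞⊞⊞⊞⊞⊞
⊞?⊞⊞⊞⊞⊞⊞
⊞???????

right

????????
????????
?⊞∙∙∙∙⊞?
?⊞∙∙∙⊕⊞?
?⊞∙∙⊚∙⊞?
?⊞⊞⊞⊞⊞⊞?
?⊞⊞⊞⊞⊞⊞?
????????

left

⊞???????
⊞???????
⊞?⊞∙∙∙∙⊞
⊞?⊞∙∙∙⊕⊞
⊞?⊞∙⊚∙∙⊞
⊞?⊞⊞⊞⊞⊞⊞
⊞?⊞⊞⊞⊞⊞⊞
⊞???????

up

⊞???????
⊞???????
⊞?⊞∙∙∙∙?
⊞?⊞∙∙∙∙⊞
⊞?⊞∙⊚∙⊕⊞
⊞?⊞∙∙∙∙⊞
⊞?⊞⊞⊞⊞⊞⊞
⊞?⊞⊞⊞⊞⊞⊞

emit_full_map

⊞∙∙∙∙?
⊞∙∙∙∙⊞
⊞∙⊚∙⊕⊞
⊞∙∙∙∙⊞
⊞⊞⊞⊞⊞⊞
⊞⊞⊞⊞⊞⊞

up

⊞???????
⊞???????
⊞?⊞⊞⊞⊞∙?
⊞?⊞∙∙∙∙?
⊞?⊞∙⊚∙∙⊞
⊞?⊞∙∙∙⊕⊞
⊞?⊞∙∙∙∙⊞
⊞?⊞⊞⊞⊞⊞⊞

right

????????
????????
?⊞⊞⊞⊞∙⊞?
?⊞∙∙∙∙⊞?
?⊞∙∙⊚∙⊞?
?⊞∙∙∙⊕⊞?
?⊞∙∙∙∙⊞?
?⊞⊞⊞⊞⊞⊞?

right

????????
????????
⊞⊞⊞⊞∙⊞⊞?
⊞∙∙∙∙⊞⊞?
⊞∙∙∙⊚⊞⊞?
⊞∙∙∙⊕⊞⊞?
⊞∙∙∙∙⊞⊞?
⊞⊞⊞⊞⊞⊞??

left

????????
????????
?⊞⊞⊞⊞∙⊞⊞
?⊞∙∙∙∙⊞⊞
?⊞∙∙⊚∙⊞⊞
?⊞∙∙∙⊕⊞⊞
?⊞∙∙∙∙⊞⊞
?⊞⊞⊞⊞⊞⊞?

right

????????
????????
⊞⊞⊞⊞∙⊞⊞?
⊞∙∙∙∙⊞⊞?
⊞∙∙∙⊚⊞⊞?
⊞∙∙∙⊕⊞⊞?
⊞∙∙∙∙⊞⊞?
⊞⊞⊞⊞⊞⊞??

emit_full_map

⊞⊞⊞⊞∙⊞⊞
⊞∙∙∙∙⊞⊞
⊞∙∙∙⊚⊞⊞
⊞∙∙∙⊕⊞⊞
⊞∙∙∙∙⊞⊞
⊞⊞⊞⊞⊞⊞?
⊞⊞⊞⊞⊞⊞?

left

????????
????????
?⊞⊞⊞⊞∙⊞⊞
?⊞∙∙∙∙⊞⊞
?⊞∙∙⊚∙⊞⊞
?⊞∙∙∙⊕⊞⊞
?⊞∙∙∙∙⊞⊞
?⊞⊞⊞⊞⊞⊞?

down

????????
?⊞⊞⊞⊞∙⊞⊞
?⊞∙∙∙∙⊞⊞
?⊞∙∙∙∙⊞⊞
?⊞∙∙⊚⊕⊞⊞
?⊞∙∙∙∙⊞⊞
?⊞⊞⊞⊞⊞⊞?
?⊞⊞⊞⊞⊞⊞?

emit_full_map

⊞⊞⊞⊞∙⊞⊞
⊞∙∙∙∙⊞⊞
⊞∙∙∙∙⊞⊞
⊞∙∙⊚⊕⊞⊞
⊞∙∙∙∙⊞⊞
⊞⊞⊞⊞⊞⊞?
⊞⊞⊞⊞⊞⊞?


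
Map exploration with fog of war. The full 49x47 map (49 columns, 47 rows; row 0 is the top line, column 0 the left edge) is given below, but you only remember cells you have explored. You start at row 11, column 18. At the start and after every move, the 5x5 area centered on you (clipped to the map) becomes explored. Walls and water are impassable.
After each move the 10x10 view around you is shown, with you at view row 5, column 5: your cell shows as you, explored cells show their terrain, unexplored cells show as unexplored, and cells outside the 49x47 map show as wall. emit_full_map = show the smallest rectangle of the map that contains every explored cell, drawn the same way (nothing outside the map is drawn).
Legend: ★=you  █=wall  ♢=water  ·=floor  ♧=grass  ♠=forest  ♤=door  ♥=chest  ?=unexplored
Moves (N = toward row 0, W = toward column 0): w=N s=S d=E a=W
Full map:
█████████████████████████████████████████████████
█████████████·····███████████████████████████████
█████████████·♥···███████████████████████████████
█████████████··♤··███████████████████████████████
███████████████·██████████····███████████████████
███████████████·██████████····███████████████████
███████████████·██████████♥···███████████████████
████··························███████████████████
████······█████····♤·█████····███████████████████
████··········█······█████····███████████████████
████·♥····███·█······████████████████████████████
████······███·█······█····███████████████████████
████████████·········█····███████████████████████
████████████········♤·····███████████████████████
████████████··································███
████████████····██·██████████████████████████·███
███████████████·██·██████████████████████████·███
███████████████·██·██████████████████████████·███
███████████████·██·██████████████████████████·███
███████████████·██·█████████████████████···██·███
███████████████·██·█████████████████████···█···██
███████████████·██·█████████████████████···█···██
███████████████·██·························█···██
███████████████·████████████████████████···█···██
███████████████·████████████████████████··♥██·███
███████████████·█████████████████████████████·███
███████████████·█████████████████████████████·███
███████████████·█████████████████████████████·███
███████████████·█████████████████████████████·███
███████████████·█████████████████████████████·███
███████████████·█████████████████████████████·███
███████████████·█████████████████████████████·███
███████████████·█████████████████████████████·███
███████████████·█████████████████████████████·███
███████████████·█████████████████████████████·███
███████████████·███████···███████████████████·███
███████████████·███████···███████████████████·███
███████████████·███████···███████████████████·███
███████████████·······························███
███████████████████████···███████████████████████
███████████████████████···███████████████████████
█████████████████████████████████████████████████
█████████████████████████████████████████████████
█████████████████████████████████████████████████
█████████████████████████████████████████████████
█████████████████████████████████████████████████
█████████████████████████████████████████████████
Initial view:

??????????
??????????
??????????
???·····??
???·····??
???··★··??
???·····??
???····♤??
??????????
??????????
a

??????????
??????????
??????????
???······?
???······?
???··★···?
???······?
???·····♤?
??????????
??????????

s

??????????
??????????
???······?
???······?
???······?
???··★···?
???·····♤?
???·····??
??????????
??????????

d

??????????
??????????
??······??
??······??
??······??
??···★··??
??·····♤??
??······??
??????????
??????????

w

??????????
??????????
??????????
??······??
??······??
??···★··??
??······??
??·····♤??
??······??
??????????

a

??????????
??????????
??????????
???······?
???······?
???··★···?
???······?
???·····♤?
???······?
??????????

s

??????????
??????????
???······?
???······?
???······?
???··★···?
???·····♤?
???······?
??????????
??????????

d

??????????
??????????
??······??
??······??
??······??
??···★··??
??·····♤??
??······??
??????????
??????????

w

??????????
??????????
??????????
??······??
??······??
??···★··??
??······??
??·····♤??
??······??
??????????

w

??????????
??????????
??????????
???···♤·??
??······??
??···★··??
??······??
??······??
??·····♤??
??······??

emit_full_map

?···♤·
······
···★··
······
······
·····♤
······

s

??????????
??????????
???···♤·??
??······??
??······??
??···★··??
??······??
??·····♤??
??······??
??????????

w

??????????
??????????
??????????
???···♤·??
??······??
??···★··??
??······??
??······??
??·····♤??
??······??

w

??????????
??????????
??????????
???·····??
???···♤·??
??···★··??
??······??
??······??
??······??
??·····♤??

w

??????????
??????????
??????????
???█████??
???·····??
???··★♤·??
??······??
??······??
??······??
??······??

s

??????????
??????????
???█████??
???·····??
???···♤·??
??···★··??
??······??
??······??
??······??
??·····♤??

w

??????????
??????????
??????????
???█████??
???·····??
???··★♤·??
??······??
??······??
??······??
??······??

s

??????????
??????????
???█████??
???·····??
???···♤·??
??···★··??
??······??
??······??
??······??
??·····♤??

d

??????????
??????????
??█████???
??······??
??···♤·█??
?····★·█??
?······█??
?······█??
?······???
?·····♤???

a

??????????
??????????
???█████??
???······?
???···♤·█?
??···★··█?
??······█?
??······█?
??······??
??·····♤??

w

??????????
??????????
??????????
???█████??
???······?
???··★♤·█?
??······█?
??······█?
??······█?
??······??

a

??????????
??????????
??????????
???·█████?
???·······
???··★·♤·█
???······█
???······█
???······█
???······?

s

??????????
??????????
???·█████?
???·······
???····♤·█
???··★···█
???······█
???······█
???······?
???·····♤?

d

??????????
??????????
??·█████??
??·······?
??····♤·█?
??···★··█?
??······█?
??······█?
??······??
??·····♤??

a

??????????
??????????
???·█████?
???·······
???····♤·█
???··★···█
???······█
???······█
???······?
???·····♤?

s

??????????
???·█████?
???·······
???····♤·█
???······█
???··★···█
???······█
???······?
???·····♤?
???······?

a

??????????
????·█████
????······
???█····♤·
???█······
???█·★····
???█······
???·······
????·····♤
????······

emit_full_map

?·█████?
?·······
█····♤·█
█······█
█·★····█
█······█
·······?
?·····♤?
?······?


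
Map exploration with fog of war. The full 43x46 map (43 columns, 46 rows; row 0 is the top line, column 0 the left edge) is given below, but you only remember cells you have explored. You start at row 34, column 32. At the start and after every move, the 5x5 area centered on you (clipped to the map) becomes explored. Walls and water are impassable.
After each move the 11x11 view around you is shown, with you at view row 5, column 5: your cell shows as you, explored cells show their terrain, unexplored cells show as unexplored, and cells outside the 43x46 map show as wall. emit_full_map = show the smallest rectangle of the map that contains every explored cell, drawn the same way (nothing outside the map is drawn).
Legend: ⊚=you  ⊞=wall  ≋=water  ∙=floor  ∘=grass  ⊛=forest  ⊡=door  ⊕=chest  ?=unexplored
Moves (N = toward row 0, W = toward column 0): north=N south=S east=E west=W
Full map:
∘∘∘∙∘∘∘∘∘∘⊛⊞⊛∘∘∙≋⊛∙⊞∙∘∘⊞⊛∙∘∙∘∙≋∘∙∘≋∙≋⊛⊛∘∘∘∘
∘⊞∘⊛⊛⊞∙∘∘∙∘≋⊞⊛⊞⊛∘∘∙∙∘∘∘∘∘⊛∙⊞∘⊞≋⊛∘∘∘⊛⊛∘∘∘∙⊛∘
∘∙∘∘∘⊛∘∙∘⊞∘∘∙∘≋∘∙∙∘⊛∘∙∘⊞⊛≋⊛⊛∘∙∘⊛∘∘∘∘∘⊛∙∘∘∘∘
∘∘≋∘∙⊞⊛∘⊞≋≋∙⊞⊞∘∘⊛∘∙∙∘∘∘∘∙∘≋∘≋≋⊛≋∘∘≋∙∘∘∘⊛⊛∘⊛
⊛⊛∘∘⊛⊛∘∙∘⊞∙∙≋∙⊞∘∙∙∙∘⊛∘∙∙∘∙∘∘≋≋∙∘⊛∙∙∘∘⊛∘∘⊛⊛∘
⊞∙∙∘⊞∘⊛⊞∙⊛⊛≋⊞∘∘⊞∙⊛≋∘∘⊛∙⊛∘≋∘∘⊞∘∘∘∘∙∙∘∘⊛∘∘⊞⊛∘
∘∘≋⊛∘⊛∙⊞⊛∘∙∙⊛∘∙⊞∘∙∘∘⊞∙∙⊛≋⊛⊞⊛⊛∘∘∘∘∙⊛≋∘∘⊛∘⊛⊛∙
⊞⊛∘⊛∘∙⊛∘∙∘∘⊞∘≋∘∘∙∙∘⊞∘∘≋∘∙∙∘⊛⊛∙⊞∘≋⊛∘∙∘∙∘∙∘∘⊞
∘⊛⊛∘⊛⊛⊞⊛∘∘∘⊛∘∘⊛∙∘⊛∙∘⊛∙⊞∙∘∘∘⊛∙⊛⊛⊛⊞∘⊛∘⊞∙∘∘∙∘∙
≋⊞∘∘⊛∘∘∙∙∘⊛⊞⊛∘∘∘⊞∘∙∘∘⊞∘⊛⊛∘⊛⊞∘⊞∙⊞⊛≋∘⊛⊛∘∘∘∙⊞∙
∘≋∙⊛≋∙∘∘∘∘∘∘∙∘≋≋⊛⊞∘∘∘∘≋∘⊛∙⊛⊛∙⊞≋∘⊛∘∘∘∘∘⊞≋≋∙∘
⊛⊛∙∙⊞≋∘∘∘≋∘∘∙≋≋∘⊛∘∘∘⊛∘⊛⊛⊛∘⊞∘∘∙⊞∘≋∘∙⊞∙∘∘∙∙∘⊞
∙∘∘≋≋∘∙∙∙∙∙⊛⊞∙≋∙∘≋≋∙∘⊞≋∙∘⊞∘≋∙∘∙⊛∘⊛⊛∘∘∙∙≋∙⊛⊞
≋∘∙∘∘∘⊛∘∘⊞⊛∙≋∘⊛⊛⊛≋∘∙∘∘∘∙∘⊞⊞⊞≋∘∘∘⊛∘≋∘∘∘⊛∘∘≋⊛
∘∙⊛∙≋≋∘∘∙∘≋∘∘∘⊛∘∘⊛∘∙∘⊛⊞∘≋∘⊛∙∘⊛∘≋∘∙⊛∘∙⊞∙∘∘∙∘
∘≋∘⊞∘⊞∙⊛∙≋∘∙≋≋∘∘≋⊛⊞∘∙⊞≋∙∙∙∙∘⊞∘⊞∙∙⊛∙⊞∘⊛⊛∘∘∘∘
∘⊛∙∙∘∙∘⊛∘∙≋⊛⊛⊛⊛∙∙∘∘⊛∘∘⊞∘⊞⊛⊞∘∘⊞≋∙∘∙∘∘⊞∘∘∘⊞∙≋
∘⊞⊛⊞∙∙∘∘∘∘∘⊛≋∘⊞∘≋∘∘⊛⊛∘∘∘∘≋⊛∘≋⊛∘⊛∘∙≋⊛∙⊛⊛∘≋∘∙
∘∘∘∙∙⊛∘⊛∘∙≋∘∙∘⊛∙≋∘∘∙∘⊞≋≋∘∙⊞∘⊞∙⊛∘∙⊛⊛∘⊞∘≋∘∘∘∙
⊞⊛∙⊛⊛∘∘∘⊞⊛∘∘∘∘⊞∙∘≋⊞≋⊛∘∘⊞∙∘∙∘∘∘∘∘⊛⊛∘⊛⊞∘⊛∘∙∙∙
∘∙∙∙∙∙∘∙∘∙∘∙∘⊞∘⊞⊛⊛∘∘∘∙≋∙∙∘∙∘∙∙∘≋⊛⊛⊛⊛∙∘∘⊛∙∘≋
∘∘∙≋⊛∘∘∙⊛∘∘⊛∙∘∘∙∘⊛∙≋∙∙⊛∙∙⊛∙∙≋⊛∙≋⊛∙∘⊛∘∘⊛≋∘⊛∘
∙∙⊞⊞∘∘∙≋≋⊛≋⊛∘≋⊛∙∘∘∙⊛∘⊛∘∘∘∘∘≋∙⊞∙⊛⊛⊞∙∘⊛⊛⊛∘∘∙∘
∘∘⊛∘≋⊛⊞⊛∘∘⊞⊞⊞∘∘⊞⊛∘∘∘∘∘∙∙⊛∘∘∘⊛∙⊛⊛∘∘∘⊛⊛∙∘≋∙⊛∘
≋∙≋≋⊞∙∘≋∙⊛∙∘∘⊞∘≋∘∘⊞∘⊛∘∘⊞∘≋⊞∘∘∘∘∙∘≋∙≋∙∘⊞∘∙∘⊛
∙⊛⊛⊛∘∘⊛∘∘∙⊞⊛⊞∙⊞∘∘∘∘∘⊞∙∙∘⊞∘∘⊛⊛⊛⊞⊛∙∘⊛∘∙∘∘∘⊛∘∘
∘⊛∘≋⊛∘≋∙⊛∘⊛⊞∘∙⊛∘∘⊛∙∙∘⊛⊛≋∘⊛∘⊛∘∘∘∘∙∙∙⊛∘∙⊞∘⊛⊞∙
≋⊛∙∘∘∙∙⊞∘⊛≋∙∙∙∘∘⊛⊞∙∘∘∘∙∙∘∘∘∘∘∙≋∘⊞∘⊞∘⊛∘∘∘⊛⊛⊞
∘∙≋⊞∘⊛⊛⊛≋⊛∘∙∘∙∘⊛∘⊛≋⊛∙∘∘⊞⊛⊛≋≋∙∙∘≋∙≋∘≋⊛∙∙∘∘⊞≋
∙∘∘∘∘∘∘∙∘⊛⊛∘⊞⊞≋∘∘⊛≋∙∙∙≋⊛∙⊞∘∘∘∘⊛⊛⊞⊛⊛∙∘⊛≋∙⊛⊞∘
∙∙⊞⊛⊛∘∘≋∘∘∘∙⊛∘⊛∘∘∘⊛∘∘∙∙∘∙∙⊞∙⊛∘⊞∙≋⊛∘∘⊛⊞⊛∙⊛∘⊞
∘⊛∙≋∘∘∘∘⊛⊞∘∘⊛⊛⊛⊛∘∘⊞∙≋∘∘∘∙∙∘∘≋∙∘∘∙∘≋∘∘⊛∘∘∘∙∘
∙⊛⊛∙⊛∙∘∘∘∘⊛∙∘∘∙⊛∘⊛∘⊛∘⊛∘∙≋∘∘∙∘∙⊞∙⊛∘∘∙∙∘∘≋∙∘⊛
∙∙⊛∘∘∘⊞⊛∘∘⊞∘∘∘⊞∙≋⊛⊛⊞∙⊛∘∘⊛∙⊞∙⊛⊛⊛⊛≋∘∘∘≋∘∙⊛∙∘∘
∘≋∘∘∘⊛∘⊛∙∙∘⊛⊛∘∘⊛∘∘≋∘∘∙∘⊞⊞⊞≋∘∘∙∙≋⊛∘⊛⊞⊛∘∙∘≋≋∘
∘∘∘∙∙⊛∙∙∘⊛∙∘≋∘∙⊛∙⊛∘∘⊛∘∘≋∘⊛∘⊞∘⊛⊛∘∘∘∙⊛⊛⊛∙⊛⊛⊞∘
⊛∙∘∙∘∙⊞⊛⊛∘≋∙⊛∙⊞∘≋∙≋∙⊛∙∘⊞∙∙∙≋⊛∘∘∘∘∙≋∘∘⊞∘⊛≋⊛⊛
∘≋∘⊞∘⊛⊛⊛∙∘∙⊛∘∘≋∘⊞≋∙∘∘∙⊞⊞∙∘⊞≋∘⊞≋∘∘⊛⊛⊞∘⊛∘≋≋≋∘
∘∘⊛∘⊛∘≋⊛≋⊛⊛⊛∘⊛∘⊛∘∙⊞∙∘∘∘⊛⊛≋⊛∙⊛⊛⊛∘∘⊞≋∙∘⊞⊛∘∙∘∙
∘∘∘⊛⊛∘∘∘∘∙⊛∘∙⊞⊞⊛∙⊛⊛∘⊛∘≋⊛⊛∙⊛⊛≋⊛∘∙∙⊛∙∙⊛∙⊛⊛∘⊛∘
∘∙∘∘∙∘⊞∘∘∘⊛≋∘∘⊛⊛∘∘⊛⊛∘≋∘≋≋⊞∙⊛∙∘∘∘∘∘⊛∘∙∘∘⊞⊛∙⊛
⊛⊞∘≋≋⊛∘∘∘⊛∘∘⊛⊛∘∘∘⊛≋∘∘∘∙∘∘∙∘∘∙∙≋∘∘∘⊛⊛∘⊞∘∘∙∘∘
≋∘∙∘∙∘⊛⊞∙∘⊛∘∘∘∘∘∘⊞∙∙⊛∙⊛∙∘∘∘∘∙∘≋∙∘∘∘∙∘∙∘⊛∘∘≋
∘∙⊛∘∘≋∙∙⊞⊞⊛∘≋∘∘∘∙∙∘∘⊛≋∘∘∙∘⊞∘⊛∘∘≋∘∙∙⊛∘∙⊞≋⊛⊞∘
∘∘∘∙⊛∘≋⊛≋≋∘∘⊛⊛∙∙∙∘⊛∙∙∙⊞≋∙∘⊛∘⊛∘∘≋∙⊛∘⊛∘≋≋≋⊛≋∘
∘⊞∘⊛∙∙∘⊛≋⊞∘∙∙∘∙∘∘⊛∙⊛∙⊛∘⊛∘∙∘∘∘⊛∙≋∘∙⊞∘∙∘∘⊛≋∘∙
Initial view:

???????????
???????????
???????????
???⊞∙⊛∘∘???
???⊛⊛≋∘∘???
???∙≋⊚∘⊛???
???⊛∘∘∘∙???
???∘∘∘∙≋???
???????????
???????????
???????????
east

???????????
???????????
???????????
??⊞∙⊛∘∘∙???
??⊛⊛≋∘∘∘???
??∙≋⊛⊚⊛⊞???
??⊛∘∘∘∙⊛???
??∘∘∘∙≋∘???
???????????
???????????
???????????

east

???????????
???????????
???????????
?⊞∙⊛∘∘∙∙???
?⊛⊛≋∘∘∘≋???
?∙≋⊛∘⊚⊞⊛???
?⊛∘∘∘∙⊛⊛???
?∘∘∘∙≋∘∘???
???????????
???????????
???????????

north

???????????
???????????
???????????
???∙∘≋∘∘???
?⊞∙⊛∘∘∙∙???
?⊛⊛≋∘⊚∘≋???
?∙≋⊛∘⊛⊞⊛???
?⊛∘∘∘∙⊛⊛???
?∘∘∘∙≋∘∘???
???????????
???????????

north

???????????
???????????
???????????
???≋⊛∘∘⊛???
???∙∘≋∘∘???
?⊞∙⊛∘⊚∙∙???
?⊛⊛≋∘∘∘≋???
?∙≋⊛∘⊛⊞⊛???
?⊛∘∘∘∙⊛⊛???
?∘∘∘∙≋∘∘???
???????????

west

???????????
???????????
???????????
???∙≋⊛∘∘⊛??
???∘∙∘≋∘∘??
??⊞∙⊛⊚∘∙∙??
??⊛⊛≋∘∘∘≋??
??∙≋⊛∘⊛⊞⊛??
??⊛∘∘∘∙⊛⊛??
??∘∘∘∙≋∘∘??
???????????

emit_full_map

?∙≋⊛∘∘⊛
?∘∙∘≋∘∘
⊞∙⊛⊚∘∙∙
⊛⊛≋∘∘∘≋
∙≋⊛∘⊛⊞⊛
⊛∘∘∘∙⊛⊛
∘∘∘∙≋∘∘

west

???????????
???????????
???????????
???⊞∙≋⊛∘∘⊛?
???∘∘∙∘≋∘∘?
???⊞∙⊚∘∘∙∙?
???⊛⊛≋∘∘∘≋?
???∙≋⊛∘⊛⊞⊛?
???⊛∘∘∘∙⊛⊛?
???∘∘∘∙≋∘∘?
???????????

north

???????????
???????????
???????????
???⊛⊛⊞⊛⊛???
???⊞∙≋⊛∘∘⊛?
???∘∘⊚∘≋∘∘?
???⊞∙⊛∘∘∙∙?
???⊛⊛≋∘∘∘≋?
???∙≋⊛∘⊛⊞⊛?
???⊛∘∘∘∙⊛⊛?
???∘∘∘∙≋∘∘?

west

???????????
???????????
???????????
???∘⊛⊛⊞⊛⊛??
???∘⊞∙≋⊛∘∘⊛
???∙∘⊚∙∘≋∘∘
???∙⊞∙⊛∘∘∙∙
???⊛⊛⊛≋∘∘∘≋
????∙≋⊛∘⊛⊞⊛
????⊛∘∘∘∙⊛⊛
????∘∘∘∙≋∘∘

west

???????????
???????????
???????????
???∘∘⊛⊛⊞⊛⊛?
???⊛∘⊞∙≋⊛∘∘
???≋∙⊚∘∙∘≋∘
???∘∙⊞∙⊛∘∘∙
???⊛⊛⊛⊛≋∘∘∘
?????∙≋⊛∘⊛⊞
?????⊛∘∘∘∙⊛
?????∘∘∘∙≋∘

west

???????????
???????????
???????????
???∘∘∘⊛⊛⊞⊛⊛
???∙⊛∘⊞∙≋⊛∘
???∘≋⊚∘∘∙∘≋
???∙∘∙⊞∙⊛∘∘
???∙⊛⊛⊛⊛≋∘∘
??????∙≋⊛∘⊛
??????⊛∘∘∘∙
??????∘∘∘∙≋

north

???????????
???????????
???????????
???≋∙∙∘≋???
???∘∘∘⊛⊛⊞⊛⊛
???∙⊛⊚⊞∙≋⊛∘
???∘≋∙∘∘∙∘≋
???∙∘∙⊞∙⊛∘∘
???∙⊛⊛⊛⊛≋∘∘
??????∙≋⊛∘⊛
??????⊛∘∘∘∙

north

???????????
???????????
???????????
???∘∘∙≋∘???
???≋∙∙∘≋???
???∘∘⊚⊛⊛⊞⊛⊛
???∙⊛∘⊞∙≋⊛∘
???∘≋∙∘∘∙∘≋
???∙∘∙⊞∙⊛∘∘
???∙⊛⊛⊛⊛≋∘∘
??????∙≋⊛∘⊛

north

???????????
???????????
???????????
???⊛∘∘∘∘???
???∘∘∙≋∘???
???≋∙⊚∘≋???
???∘∘∘⊛⊛⊞⊛⊛
???∙⊛∘⊞∙≋⊛∘
???∘≋∙∘∘∙∘≋
???∙∘∙⊞∙⊛∘∘
???∙⊛⊛⊛⊛≋∘∘

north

???????????
???????????
???????????
???⊛⊛⊛⊞⊛???
???⊛∘∘∘∘???
???∘∘⊚≋∘???
???≋∙∙∘≋???
???∘∘∘⊛⊛⊞⊛⊛
???∙⊛∘⊞∙≋⊛∘
???∘≋∙∘∘∙∘≋
???∙∘∙⊞∙⊛∘∘

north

???????????
???????????
???????????
???∘∘∘∘∙???
???⊛⊛⊛⊞⊛???
???⊛∘⊚∘∘???
???∘∘∙≋∘???
???≋∙∙∘≋???
???∘∘∘⊛⊛⊞⊛⊛
???∙⊛∘⊞∙≋⊛∘
???∘≋∙∘∘∙∘≋

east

???????????
???????????
???????????
??∘∘∘∘∙∘???
??⊛⊛⊛⊞⊛∙???
??⊛∘∘⊚∘∙???
??∘∘∙≋∘⊞???
??≋∙∙∘≋∙???
??∘∘∘⊛⊛⊞⊛⊛?
??∙⊛∘⊞∙≋⊛∘∘
??∘≋∙∘∘∙∘≋∘

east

???????????
???????????
???????????
?∘∘∘∘∙∘≋???
?⊛⊛⊛⊞⊛∙∘???
?⊛∘∘∘⊚∙∙???
?∘∘∙≋∘⊞∘???
?≋∙∙∘≋∙≋???
?∘∘∘⊛⊛⊞⊛⊛??
?∙⊛∘⊞∙≋⊛∘∘⊛
?∘≋∙∘∘∙∘≋∘∘

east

???????????
???????????
???????????
∘∘∘∘∙∘≋∙???
⊛⊛⊛⊞⊛∙∘⊛???
⊛∘∘∘∘⊚∙∙???
∘∘∙≋∘⊞∘⊞???
≋∙∙∘≋∙≋∘???
∘∘∘⊛⊛⊞⊛⊛???
∙⊛∘⊞∙≋⊛∘∘⊛?
∘≋∙∘∘∙∘≋∘∘?

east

???????????
???????????
???????????
∘∘∘∙∘≋∙≋???
⊛⊛⊞⊛∙∘⊛∘???
∘∘∘∘∙⊚∙⊛???
∘∙≋∘⊞∘⊞∘???
∙∙∘≋∙≋∘≋???
∘∘⊛⊛⊞⊛⊛????
⊛∘⊞∙≋⊛∘∘⊛??
≋∙∘∘∙∘≋∘∘??

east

???????????
???????????
???????????
∘∘∙∘≋∙≋∙???
⊛⊞⊛∙∘⊛∘∙???
∘∘∘∙∙⊚⊛∘???
∙≋∘⊞∘⊞∘⊛???
∙∘≋∙≋∘≋⊛???
∘⊛⊛⊞⊛⊛?????
∘⊞∙≋⊛∘∘⊛???
∙∘∘∙∘≋∘∘???

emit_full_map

∘∘∘∘∙∘≋∙≋∙
⊛⊛⊛⊞⊛∙∘⊛∘∙
⊛∘∘∘∘∙∙⊚⊛∘
∘∘∙≋∘⊞∘⊞∘⊛
≋∙∙∘≋∙≋∘≋⊛
∘∘∘⊛⊛⊞⊛⊛??
∙⊛∘⊞∙≋⊛∘∘⊛
∘≋∙∘∘∙∘≋∘∘
∙∘∙⊞∙⊛∘∘∙∙
∙⊛⊛⊛⊛≋∘∘∘≋
???∙≋⊛∘⊛⊞⊛
???⊛∘∘∘∙⊛⊛
???∘∘∘∙≋∘∘

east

???????????
???????????
???????????
∘∙∘≋∙≋∙∘???
⊞⊛∙∘⊛∘∙∘???
∘∘∙∙∙⊚∘∙???
≋∘⊞∘⊞∘⊛∘???
∘≋∙≋∘≋⊛∙???
⊛⊛⊞⊛⊛??????
⊞∙≋⊛∘∘⊛????
∘∘∙∘≋∘∘????

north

???????????
???????????
???????????
???∘∘⊛⊛∙???
∘∙∘≋∙≋∙∘???
⊞⊛∙∘⊛⊚∙∘???
∘∘∙∙∙⊛∘∙???
≋∘⊞∘⊞∘⊛∘???
∘≋∙≋∘≋⊛∙???
⊛⊛⊞⊛⊛??????
⊞∙≋⊛∘∘⊛????

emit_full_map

??????∘∘⊛⊛∙
∘∘∘∘∙∘≋∙≋∙∘
⊛⊛⊛⊞⊛∙∘⊛⊚∙∘
⊛∘∘∘∘∙∙∙⊛∘∙
∘∘∙≋∘⊞∘⊞∘⊛∘
≋∙∙∘≋∙≋∘≋⊛∙
∘∘∘⊛⊛⊞⊛⊛???
∙⊛∘⊞∙≋⊛∘∘⊛?
∘≋∙∘∘∙∘≋∘∘?
∙∘∙⊞∙⊛∘∘∙∙?
∙⊛⊛⊛⊛≋∘∘∘≋?
???∙≋⊛∘⊛⊞⊛?
???⊛∘∘∘∙⊛⊛?
???∘∘∘∙≋∘∘?


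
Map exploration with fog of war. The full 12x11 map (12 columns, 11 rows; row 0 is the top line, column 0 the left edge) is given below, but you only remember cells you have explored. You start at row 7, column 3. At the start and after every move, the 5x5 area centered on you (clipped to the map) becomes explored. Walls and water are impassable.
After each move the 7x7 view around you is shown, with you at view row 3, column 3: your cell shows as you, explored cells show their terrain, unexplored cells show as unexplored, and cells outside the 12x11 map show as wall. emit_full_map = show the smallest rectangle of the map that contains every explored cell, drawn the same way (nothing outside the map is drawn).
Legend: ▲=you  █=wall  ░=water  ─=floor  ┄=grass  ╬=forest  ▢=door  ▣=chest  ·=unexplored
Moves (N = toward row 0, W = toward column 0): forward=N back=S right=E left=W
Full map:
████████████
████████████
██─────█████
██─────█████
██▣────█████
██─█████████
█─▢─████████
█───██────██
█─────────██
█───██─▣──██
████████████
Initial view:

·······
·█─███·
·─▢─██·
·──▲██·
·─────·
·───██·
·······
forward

·······
·█▣───·
·█─███·
·─▢▲██·
·───██·
·─────·
·───██·

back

·█▣───·
·█─███·
·─▢─██·
·──▲██·
·─────·
·───██·
·······

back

·█─███·
·─▢─██·
·───██·
·──▲──·
·───██·
·█████·
███████

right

█─███··
─▢─███·
───██─·
───▲──·
───██─·
██████·
███████

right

─███···
▢─████·
──██──·
───▲──·
──██─▣·
██████·
███████

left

█─███··
─▢─████
───██──
───▲───
───██─▣
███████
███████

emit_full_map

█▣───··
█─███··
─▢─████
───██──
───▲───
───██─▣
███████

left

·█─███·
·─▢─███
·───██─
·──▲───
·───██─
·██████
███████

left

█·█─███
██─▢─██
██───██
██─▲───
██───██
███████
███████

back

██─▢─██
██───██
██─────
██─▲─██
███████
███████
███████

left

███─▢─█
███───█
███────
███▲──█
███████
███████
███████

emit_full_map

·█▣───··
·█─███··
█─▢─████
█───██──
█───────
█▲──██─▣
████████

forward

██·█─██
███─▢─█
███───█
███▲───
███───█
███████
███████

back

███─▢─█
███───█
███────
███▲──█
███████
███████
███████

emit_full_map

·█▣───··
·█─███··
█─▢─████
█───██──
█───────
█▲──██─▣
████████


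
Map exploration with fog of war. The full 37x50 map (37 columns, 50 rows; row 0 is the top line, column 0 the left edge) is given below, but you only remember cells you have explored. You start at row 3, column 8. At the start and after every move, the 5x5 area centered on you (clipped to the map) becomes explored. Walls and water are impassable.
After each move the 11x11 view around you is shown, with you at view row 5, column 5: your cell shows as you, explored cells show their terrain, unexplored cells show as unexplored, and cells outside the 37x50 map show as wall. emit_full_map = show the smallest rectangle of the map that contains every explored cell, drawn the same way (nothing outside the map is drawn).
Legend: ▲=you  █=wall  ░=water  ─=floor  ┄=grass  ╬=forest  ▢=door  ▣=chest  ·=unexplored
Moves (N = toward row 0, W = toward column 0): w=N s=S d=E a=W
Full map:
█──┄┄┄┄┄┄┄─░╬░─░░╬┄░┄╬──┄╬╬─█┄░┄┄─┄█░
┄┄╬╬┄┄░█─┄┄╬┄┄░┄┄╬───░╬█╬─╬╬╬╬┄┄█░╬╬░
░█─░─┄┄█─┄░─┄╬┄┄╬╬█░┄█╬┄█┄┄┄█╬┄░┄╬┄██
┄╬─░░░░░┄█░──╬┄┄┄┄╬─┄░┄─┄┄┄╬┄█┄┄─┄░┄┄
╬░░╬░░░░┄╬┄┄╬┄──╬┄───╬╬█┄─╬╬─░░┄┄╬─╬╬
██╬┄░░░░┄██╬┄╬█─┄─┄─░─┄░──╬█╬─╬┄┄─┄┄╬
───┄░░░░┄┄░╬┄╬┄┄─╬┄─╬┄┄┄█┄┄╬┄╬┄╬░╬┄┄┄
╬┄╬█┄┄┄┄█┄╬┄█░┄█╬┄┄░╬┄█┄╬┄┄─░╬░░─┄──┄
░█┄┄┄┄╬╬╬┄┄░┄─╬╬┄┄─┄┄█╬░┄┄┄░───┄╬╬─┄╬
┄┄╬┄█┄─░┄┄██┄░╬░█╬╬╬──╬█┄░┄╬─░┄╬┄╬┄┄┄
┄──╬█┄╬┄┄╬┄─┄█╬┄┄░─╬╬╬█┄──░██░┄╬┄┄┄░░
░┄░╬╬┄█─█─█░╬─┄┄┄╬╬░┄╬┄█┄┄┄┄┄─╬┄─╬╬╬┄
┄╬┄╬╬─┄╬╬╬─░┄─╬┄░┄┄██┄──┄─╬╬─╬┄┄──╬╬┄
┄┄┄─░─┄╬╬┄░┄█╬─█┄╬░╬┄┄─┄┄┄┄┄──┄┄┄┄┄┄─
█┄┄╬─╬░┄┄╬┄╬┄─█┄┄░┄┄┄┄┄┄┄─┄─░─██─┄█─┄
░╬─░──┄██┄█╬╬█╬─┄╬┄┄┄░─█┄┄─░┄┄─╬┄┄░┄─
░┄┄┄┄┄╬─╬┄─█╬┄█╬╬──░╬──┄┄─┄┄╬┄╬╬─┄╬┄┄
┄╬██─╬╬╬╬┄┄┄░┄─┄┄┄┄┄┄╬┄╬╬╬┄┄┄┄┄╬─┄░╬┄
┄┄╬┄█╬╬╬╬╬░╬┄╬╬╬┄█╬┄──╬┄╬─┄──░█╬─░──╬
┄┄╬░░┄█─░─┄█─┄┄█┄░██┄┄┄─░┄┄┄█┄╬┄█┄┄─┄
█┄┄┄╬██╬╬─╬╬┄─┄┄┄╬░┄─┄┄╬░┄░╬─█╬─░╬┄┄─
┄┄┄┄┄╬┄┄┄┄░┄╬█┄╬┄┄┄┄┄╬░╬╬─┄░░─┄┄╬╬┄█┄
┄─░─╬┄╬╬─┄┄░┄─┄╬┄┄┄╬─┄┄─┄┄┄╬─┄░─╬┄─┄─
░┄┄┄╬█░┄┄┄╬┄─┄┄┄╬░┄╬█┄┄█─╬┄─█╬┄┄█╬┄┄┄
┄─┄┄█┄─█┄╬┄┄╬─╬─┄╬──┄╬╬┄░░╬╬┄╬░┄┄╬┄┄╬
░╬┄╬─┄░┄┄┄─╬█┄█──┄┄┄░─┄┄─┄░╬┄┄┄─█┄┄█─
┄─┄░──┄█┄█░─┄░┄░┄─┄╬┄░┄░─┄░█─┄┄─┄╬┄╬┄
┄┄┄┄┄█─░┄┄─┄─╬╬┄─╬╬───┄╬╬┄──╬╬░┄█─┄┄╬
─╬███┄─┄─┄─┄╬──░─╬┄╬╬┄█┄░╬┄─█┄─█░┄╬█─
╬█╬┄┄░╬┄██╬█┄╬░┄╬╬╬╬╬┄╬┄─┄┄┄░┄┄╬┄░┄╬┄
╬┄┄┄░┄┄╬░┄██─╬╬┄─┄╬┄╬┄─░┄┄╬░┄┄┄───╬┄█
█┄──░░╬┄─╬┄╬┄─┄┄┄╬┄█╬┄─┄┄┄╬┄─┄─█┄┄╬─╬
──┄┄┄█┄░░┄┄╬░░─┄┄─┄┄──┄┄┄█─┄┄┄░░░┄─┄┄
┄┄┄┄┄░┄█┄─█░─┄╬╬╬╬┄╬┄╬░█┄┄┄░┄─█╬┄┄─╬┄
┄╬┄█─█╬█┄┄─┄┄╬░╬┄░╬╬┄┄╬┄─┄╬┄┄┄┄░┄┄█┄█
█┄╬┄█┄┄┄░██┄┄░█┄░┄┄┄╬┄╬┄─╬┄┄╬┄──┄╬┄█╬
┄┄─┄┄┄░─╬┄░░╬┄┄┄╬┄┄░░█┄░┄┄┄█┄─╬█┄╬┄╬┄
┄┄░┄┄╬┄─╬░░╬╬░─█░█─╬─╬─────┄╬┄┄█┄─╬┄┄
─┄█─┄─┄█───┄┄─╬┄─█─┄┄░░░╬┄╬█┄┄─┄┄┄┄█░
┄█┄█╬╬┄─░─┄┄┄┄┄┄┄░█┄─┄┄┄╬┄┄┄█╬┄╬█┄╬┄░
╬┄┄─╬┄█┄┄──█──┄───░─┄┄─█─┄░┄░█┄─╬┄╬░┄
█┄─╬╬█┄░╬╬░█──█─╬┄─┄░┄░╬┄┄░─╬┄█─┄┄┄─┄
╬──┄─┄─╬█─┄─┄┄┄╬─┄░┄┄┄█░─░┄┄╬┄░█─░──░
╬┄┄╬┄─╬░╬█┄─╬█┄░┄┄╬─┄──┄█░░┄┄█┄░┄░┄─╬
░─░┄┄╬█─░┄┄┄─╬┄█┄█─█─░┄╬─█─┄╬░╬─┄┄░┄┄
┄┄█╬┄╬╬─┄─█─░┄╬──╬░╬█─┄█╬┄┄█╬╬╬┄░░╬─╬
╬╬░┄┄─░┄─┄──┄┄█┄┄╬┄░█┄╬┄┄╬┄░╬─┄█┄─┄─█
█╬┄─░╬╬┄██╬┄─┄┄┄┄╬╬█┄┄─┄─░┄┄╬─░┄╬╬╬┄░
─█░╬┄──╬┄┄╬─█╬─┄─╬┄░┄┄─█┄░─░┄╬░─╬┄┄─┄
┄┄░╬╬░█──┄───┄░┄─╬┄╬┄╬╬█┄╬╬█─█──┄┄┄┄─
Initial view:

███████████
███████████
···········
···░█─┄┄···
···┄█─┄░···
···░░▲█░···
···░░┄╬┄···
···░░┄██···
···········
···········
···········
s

███████████
···········
···░█─┄┄···
···┄█─┄░···
···░░┄█░···
···░░▲╬┄···
···░░┄██···
···░░┄┄░···
···········
···········
···········

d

███████████
···········
··░█─┄┄····
··┄█─┄░─···
··░░┄█░─···
··░░┄▲┄┄···
··░░┄██╬···
··░░┄┄░╬···
···········
···········
···········

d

███████████
···········
·░█─┄┄·····
·┄█─┄░─┄···
·░░┄█░──···
·░░┄╬▲┄╬···
·░░┄██╬┄···
·░░┄┄░╬┄···
···········
···········
···········

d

███████████
···········
░█─┄┄······
┄█─┄░─┄╬···
░░┄█░──╬···
░░┄╬┄▲╬┄···
░░┄██╬┄╬···
░░┄┄░╬┄╬···
···········
···········
···········

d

███████████
···········
█─┄┄·······
█─┄░─┄╬┄···
░┄█░──╬┄···
░┄╬┄┄▲┄─···
░┄██╬┄╬█···
░┄┄░╬┄╬┄···
···········
···········
···········

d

███████████
···········
─┄┄········
─┄░─┄╬┄┄···
┄█░──╬┄┄···
┄╬┄┄╬▲──···
┄██╬┄╬█─···
┄┄░╬┄╬┄┄···
···········
···········
···········

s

···········
─┄┄········
─┄░─┄╬┄┄···
┄█░──╬┄┄···
┄╬┄┄╬┄──···
┄██╬┄▲█─···
┄┄░╬┄╬┄┄···
···┄█░┄█···
···········
···········
···········

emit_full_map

░█─┄┄·····
┄█─┄░─┄╬┄┄
░░┄█░──╬┄┄
░░┄╬┄┄╬┄──
░░┄██╬┄▲█─
░░┄┄░╬┄╬┄┄
·····┄█░┄█

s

─┄┄········
─┄░─┄╬┄┄···
┄█░──╬┄┄···
┄╬┄┄╬┄──···
┄██╬┄╬█─···
┄┄░╬┄▲┄┄···
···┄█░┄█···
···░┄─╬╬···
···········
···········
···········

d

┄┄·········
┄░─┄╬┄┄····
█░──╬┄┄····
╬┄┄╬┄──╬···
██╬┄╬█─┄···
┄░╬┄╬▲┄─···
··┄█░┄█╬···
··░┄─╬╬┄···
···········
···········
···········

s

┄░─┄╬┄┄····
█░──╬┄┄····
╬┄┄╬┄──╬···
██╬┄╬█─┄···
┄░╬┄╬┄┄─···
··┄█░▲█╬···
··░┄─╬╬┄···
···┄░╬░█···
···········
···········
···········

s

█░──╬┄┄····
╬┄┄╬┄──╬···
██╬┄╬█─┄···
┄░╬┄╬┄┄─···
··┄█░┄█╬···
··░┄─▲╬┄···
···┄░╬░█···
···┄█╬┄┄···
···········
···········
···········

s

╬┄┄╬┄──╬···
██╬┄╬█─┄···
┄░╬┄╬┄┄─···
··┄█░┄█╬···
··░┄─╬╬┄···
···┄░▲░█···
···┄█╬┄┄···
···╬─┄┄┄···
···········
···········
···········

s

██╬┄╬█─┄···
┄░╬┄╬┄┄─···
··┄█░┄█╬···
··░┄─╬╬┄···
···┄░╬░█···
···┄█▲┄┄···
···╬─┄┄┄···
···┄─╬┄░···
···········
···········
···········

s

┄░╬┄╬┄┄─···
··┄█░┄█╬···
··░┄─╬╬┄···
···┄░╬░█···
···┄█╬┄┄···
···╬─▲┄┄···
···┄─╬┄░···
···█╬─█┄···
···········
···········
···········

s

··┄█░┄█╬···
··░┄─╬╬┄···
···┄░╬░█···
···┄█╬┄┄···
···╬─┄┄┄···
···┄─▲┄░···
···█╬─█┄···
···┄─█┄┄···
···········
···········
···········

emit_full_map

░█─┄┄······
┄█─┄░─┄╬┄┄·
░░┄█░──╬┄┄·
░░┄╬┄┄╬┄──╬
░░┄██╬┄╬█─┄
░░┄┄░╬┄╬┄┄─
·····┄█░┄█╬
·····░┄─╬╬┄
······┄░╬░█
······┄█╬┄┄
······╬─┄┄┄
······┄─▲┄░
······█╬─█┄
······┄─█┄┄

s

··░┄─╬╬┄···
···┄░╬░█···
···┄█╬┄┄···
···╬─┄┄┄···
···┄─╬┄░···
···█╬▲█┄···
···┄─█┄┄···
···╬█╬─┄···
···········
···········
···········

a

···░┄─╬╬┄··
····┄░╬░█··
····┄█╬┄┄··
···░╬─┄┄┄··
···░┄─╬┄░··
···┄█▲─█┄··
···╬┄─█┄┄··
···╬╬█╬─┄··
···········
···········
···········

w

···┄█░┄█╬··
···░┄─╬╬┄··
····┄░╬░█··
···─┄█╬┄┄··
···░╬─┄┄┄··
···░┄▲╬┄░··
···┄█╬─█┄··
···╬┄─█┄┄··
···╬╬█╬─┄··
···········
···········

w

┄┄░╬┄╬┄┄─··
···┄█░┄█╬··
···░┄─╬╬┄··
···█┄░╬░█··
···─┄█╬┄┄··
···░╬▲┄┄┄··
···░┄─╬┄░··
···┄█╬─█┄··
···╬┄─█┄┄··
···╬╬█╬─┄··
···········

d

┄░╬┄╬┄┄─···
··┄█░┄█╬···
··░┄─╬╬┄···
··█┄░╬░█···
··─┄█╬┄┄···
··░╬─▲┄┄···
··░┄─╬┄░···
··┄█╬─█┄···
··╬┄─█┄┄···
··╬╬█╬─┄···
···········

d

░╬┄╬┄┄─····
·┄█░┄█╬····
·░┄─╬╬┄····
·█┄░╬░█╬···
·─┄█╬┄┄░···
·░╬─┄▲┄╬···
·░┄─╬┄░┄···
·┄█╬─█┄╬···
·╬┄─█┄┄····
·╬╬█╬─┄····
···········

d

╬┄╬┄┄─·····
┄█░┄█╬·····
░┄─╬╬┄·····
█┄░╬░█╬╬···
─┄█╬┄┄░─···
░╬─┄┄▲╬╬···
░┄─╬┄░┄┄···
┄█╬─█┄╬░···
╬┄─█┄┄·····
╬╬█╬─┄·····
···········

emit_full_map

░█─┄┄········
┄█─┄░─┄╬┄┄···
░░┄█░──╬┄┄···
░░┄╬┄┄╬┄──╬··
░░┄██╬┄╬█─┄··
░░┄┄░╬┄╬┄┄─··
·····┄█░┄█╬··
·····░┄─╬╬┄··
·····█┄░╬░█╬╬
·····─┄█╬┄┄░─
·····░╬─┄┄▲╬╬
·····░┄─╬┄░┄┄
·····┄█╬─█┄╬░
·····╬┄─█┄┄··
·····╬╬█╬─┄··
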